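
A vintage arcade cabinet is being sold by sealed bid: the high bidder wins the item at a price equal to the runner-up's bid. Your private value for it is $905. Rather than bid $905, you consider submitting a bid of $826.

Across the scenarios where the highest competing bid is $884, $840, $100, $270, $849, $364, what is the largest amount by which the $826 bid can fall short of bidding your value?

$65

$884: truthful gives $21, deviation gives $0 → loss $21.
$840: truthful gives $65, deviation gives $0 → loss $65.
$100: same outcome either way → loss $0.
$270: same outcome either way → loss $0.
$849: truthful gives $56, deviation gives $0 → loss $56.
$364: same outcome either way → loss $0.
Maximum loss: $65.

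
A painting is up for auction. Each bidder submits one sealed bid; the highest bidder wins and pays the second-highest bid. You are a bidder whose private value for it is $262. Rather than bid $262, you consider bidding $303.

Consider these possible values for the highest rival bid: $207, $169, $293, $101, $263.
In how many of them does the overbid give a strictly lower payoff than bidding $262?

2

The deviation hurts exactly when the highest competing bid lies strictly between $262 and $303 — overbidding then wins at a price above your value.
$207: below both → same outcome either way.
$169: below both → same outcome either way.
$293: inside the interval → strictly worse (loss $31).
$101: below both → same outcome either way.
$263: inside the interval → strictly worse (loss $1).
Count: 2.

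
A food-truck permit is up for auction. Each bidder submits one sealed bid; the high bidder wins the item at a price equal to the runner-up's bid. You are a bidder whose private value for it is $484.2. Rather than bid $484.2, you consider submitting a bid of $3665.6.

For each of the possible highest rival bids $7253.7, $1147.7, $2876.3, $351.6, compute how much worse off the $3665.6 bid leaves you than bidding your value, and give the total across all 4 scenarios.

The deviation costs you only when the competing bid falls strictly between $484.2 and $3665.6; elsewhere both bids give the same outcome.
$7253.7: outcomes coincide → loss $0.
$1147.7: truthful payoff $0, deviation payoff −$663.5 → loss $663.5.
$2876.3: truthful payoff $0, deviation payoff −$2392.1 → loss $2392.1.
$351.6: outcomes coincide → loss $0.
Total loss = $663.5 + $2392.1 = $3055.6.
Because the price is fixed by the runner-up's bid, deviating from your value can only change a good outcome into a bad one — never the reverse.

$3055.6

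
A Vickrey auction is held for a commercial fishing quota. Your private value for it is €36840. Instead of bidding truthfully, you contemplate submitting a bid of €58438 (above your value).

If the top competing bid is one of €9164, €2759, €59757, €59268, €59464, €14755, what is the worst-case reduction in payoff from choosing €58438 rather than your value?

€9164: same outcome either way → loss €0.
€2759: same outcome either way → loss €0.
€59757: same outcome either way → loss €0.
€59268: same outcome either way → loss €0.
€59464: same outcome either way → loss €0.
€14755: same outcome either way → loss €0.
Maximum loss: €0.

€0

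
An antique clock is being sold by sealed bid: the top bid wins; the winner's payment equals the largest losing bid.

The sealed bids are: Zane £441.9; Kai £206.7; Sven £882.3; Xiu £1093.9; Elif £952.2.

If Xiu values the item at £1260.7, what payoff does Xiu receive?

Highest bid: Xiu at £1093.9, so Xiu wins.
Second-highest bid: Elif at £952.2 — that is the price the winner pays.
Xiu's payoff = value − price = £1260.7 − £952.2 = £308.5.

£308.5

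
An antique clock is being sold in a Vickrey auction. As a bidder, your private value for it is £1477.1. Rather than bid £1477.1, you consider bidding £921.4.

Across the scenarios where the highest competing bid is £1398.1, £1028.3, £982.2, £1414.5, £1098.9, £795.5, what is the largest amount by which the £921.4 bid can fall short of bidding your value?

£1398.1: truthful gives £79, deviation gives £0 → loss £79.
£1028.3: truthful gives £448.8, deviation gives £0 → loss £448.8.
£982.2: truthful gives £494.9, deviation gives £0 → loss £494.9.
£1414.5: truthful gives £62.6, deviation gives £0 → loss £62.6.
£1098.9: truthful gives £378.2, deviation gives £0 → loss £378.2.
£795.5: same outcome either way → loss £0.
Maximum loss: £494.9.

£494.9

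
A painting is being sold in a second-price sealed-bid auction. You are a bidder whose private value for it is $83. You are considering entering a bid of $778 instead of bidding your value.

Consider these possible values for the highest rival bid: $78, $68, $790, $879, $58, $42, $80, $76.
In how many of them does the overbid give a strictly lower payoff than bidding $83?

The deviation hurts exactly when the highest competing bid lies strictly between $83 and $778 — overbidding then wins at a price above your value.
$78: below both → same outcome either way.
$68: below both → same outcome either way.
$790: above both → same outcome either way.
$879: above both → same outcome either way.
$58: below both → same outcome either way.
$42: below both → same outcome either way.
$80: below both → same outcome either way.
$76: below both → same outcome either way.
Count: 0.

0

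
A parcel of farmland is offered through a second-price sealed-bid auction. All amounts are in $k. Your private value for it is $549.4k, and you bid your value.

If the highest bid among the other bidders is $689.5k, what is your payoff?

Your bid $549.4k is below the highest competing bid $689.5k, so you lose.
A losing bidder pays nothing and receives nothing: payoff = $0k.

$0k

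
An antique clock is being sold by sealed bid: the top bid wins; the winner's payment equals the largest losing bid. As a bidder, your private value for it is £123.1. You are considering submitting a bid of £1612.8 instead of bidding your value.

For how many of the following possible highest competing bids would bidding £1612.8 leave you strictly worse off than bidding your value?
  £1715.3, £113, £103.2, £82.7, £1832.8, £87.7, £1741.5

The deviation hurts exactly when the highest competing bid lies strictly between £123.1 and £1612.8 — overbidding then wins at a price above your value.
£1715.3: above both → same outcome either way.
£113: below both → same outcome either way.
£103.2: below both → same outcome either way.
£82.7: below both → same outcome either way.
£1832.8: above both → same outcome either way.
£87.7: below both → same outcome either way.
£1741.5: above both → same outcome either way.
Count: 0.

0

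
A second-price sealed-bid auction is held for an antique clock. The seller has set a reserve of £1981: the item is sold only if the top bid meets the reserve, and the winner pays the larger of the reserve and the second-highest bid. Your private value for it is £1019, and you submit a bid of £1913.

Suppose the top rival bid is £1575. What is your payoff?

£0

Your bid £1913 is the highest bid but falls below the reserve £1981, so the item goes unsold. Payoff £0.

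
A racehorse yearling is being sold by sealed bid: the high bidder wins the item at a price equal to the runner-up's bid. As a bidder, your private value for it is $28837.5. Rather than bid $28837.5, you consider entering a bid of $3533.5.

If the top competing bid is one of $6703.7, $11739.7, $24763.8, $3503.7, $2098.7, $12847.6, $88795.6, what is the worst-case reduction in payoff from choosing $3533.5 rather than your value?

$22133.8

$6703.7: truthful gives $22133.8, deviation gives $0 → loss $22133.8.
$11739.7: truthful gives $17097.8, deviation gives $0 → loss $17097.8.
$24763.8: truthful gives $4073.7, deviation gives $0 → loss $4073.7.
$3503.7: same outcome either way → loss $0.
$2098.7: same outcome either way → loss $0.
$12847.6: truthful gives $15989.9, deviation gives $0 → loss $15989.9.
$88795.6: same outcome either way → loss $0.
Maximum loss: $22133.8.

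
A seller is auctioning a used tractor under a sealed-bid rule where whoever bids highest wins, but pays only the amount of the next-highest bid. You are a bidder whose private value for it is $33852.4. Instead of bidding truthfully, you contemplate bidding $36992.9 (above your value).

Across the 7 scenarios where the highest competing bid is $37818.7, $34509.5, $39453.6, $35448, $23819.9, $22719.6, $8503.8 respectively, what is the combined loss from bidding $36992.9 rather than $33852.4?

$2252.7

The deviation costs you only when the competing bid falls strictly between $33852.4 and $36992.9; elsewhere both bids give the same outcome.
$37818.7: outcomes coincide → loss $0.
$34509.5: truthful payoff $0, deviation payoff −$657.1 → loss $657.1.
$39453.6: outcomes coincide → loss $0.
$35448: truthful payoff $0, deviation payoff −$1595.6 → loss $1595.6.
$23819.9: outcomes coincide → loss $0.
$22719.6: outcomes coincide → loss $0.
$8503.8: outcomes coincide → loss $0.
Total loss = $657.1 + $1595.6 = $2252.7.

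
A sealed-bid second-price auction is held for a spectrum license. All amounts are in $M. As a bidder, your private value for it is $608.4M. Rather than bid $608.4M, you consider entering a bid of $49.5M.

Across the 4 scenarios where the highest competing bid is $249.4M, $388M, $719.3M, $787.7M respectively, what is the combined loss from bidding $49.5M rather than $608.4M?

The deviation costs you only when the competing bid falls strictly between $49.5M and $608.4M; elsewhere both bids give the same outcome.
$249.4M: truthful payoff $359M, deviation payoff $0M → loss $359M.
$388M: truthful payoff $220.4M, deviation payoff $0M → loss $220.4M.
$719.3M: outcomes coincide → loss $0M.
$787.7M: outcomes coincide → loss $0M.
Total loss = $359M + $220.4M = $579.4M.

$579.4M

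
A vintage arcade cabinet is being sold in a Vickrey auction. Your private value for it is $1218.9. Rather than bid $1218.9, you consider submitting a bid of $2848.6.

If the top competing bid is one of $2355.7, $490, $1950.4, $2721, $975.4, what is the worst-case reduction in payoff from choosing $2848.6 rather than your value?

$1502.1

$2355.7: truthful gives $0, deviation gives −$1136.8 → loss $1136.8.
$490: same outcome either way → loss $0.
$1950.4: truthful gives $0, deviation gives −$731.5 → loss $731.5.
$2721: truthful gives $0, deviation gives −$1502.1 → loss $1502.1.
$975.4: same outcome either way → loss $0.
Maximum loss: $1502.1.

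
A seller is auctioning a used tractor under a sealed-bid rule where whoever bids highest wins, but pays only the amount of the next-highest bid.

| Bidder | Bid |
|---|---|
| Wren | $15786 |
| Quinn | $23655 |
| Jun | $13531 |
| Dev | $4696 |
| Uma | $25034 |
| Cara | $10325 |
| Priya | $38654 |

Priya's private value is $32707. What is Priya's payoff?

Highest bid: Priya at $38654, so Priya wins.
Second-highest bid: Uma at $25034 — that is the price the winner pays.
Priya's payoff = value − price = $32707 − $25034 = $7673.

$7673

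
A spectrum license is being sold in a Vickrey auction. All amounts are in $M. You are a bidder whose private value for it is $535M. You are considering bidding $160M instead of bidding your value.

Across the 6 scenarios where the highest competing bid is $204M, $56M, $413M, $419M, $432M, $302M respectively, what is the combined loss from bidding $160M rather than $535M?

$905M

The deviation costs you only when the competing bid falls strictly between $160M and $535M; elsewhere both bids give the same outcome.
$204M: truthful payoff $331M, deviation payoff $0M → loss $331M.
$56M: outcomes coincide → loss $0M.
$413M: truthful payoff $122M, deviation payoff $0M → loss $122M.
$419M: truthful payoff $116M, deviation payoff $0M → loss $116M.
$432M: truthful payoff $103M, deviation payoff $0M → loss $103M.
$302M: truthful payoff $233M, deviation payoff $0M → loss $233M.
Total loss = $331M + $122M + $116M + $103M + $233M = $905M.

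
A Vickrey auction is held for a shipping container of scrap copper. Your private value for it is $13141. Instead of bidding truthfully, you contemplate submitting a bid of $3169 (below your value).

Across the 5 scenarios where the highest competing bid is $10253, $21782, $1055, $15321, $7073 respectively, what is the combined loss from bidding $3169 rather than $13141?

$8956

The deviation costs you only when the competing bid falls strictly between $3169 and $13141; elsewhere both bids give the same outcome.
$10253: truthful payoff $2888, deviation payoff $0 → loss $2888.
$21782: outcomes coincide → loss $0.
$1055: outcomes coincide → loss $0.
$15321: outcomes coincide → loss $0.
$7073: truthful payoff $6068, deviation payoff $0 → loss $6068.
Total loss = $2888 + $6068 = $8956.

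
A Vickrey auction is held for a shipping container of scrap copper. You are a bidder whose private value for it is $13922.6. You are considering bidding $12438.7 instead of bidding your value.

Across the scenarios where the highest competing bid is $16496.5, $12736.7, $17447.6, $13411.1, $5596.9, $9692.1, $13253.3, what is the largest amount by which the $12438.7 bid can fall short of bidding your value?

$1185.9

$16496.5: same outcome either way → loss $0.
$12736.7: truthful gives $1185.9, deviation gives $0 → loss $1185.9.
$17447.6: same outcome either way → loss $0.
$13411.1: truthful gives $511.5, deviation gives $0 → loss $511.5.
$5596.9: same outcome either way → loss $0.
$9692.1: same outcome either way → loss $0.
$13253.3: truthful gives $669.3, deviation gives $0 → loss $669.3.
Maximum loss: $1185.9.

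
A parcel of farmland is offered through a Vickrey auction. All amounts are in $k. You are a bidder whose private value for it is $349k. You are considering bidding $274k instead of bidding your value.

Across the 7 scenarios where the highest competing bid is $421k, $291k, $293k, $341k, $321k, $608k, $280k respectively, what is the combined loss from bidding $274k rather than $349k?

$219k

The deviation costs you only when the competing bid falls strictly between $274k and $349k; elsewhere both bids give the same outcome.
$421k: outcomes coincide → loss $0k.
$291k: truthful payoff $58k, deviation payoff $0k → loss $58k.
$293k: truthful payoff $56k, deviation payoff $0k → loss $56k.
$341k: truthful payoff $8k, deviation payoff $0k → loss $8k.
$321k: truthful payoff $28k, deviation payoff $0k → loss $28k.
$608k: outcomes coincide → loss $0k.
$280k: truthful payoff $69k, deviation payoff $0k → loss $69k.
Total loss = $58k + $56k + $8k + $28k + $69k = $219k.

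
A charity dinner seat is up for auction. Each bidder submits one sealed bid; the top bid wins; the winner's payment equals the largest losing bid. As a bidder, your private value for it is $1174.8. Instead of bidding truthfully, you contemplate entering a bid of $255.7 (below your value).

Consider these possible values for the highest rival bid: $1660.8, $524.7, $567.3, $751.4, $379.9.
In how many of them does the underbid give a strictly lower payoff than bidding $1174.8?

4

The deviation hurts exactly when the highest competing bid lies strictly between $255.7 and $1174.8 — underbidding then forfeits a profitable win.
$1660.8: above both → same outcome either way.
$524.7: inside the interval → strictly worse (loss $650.1).
$567.3: inside the interval → strictly worse (loss $607.5).
$751.4: inside the interval → strictly worse (loss $423.4).
$379.9: inside the interval → strictly worse (loss $794.9).
Count: 4.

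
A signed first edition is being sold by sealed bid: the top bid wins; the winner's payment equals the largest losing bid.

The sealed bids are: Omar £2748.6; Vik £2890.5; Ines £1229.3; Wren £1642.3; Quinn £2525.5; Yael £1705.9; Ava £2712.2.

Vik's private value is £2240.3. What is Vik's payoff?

−£508.3

Highest bid: Vik at £2890.5, so Vik wins.
Second-highest bid: Omar at £2748.6 — that is the price the winner pays.
Vik's payoff = value − price = £2240.3 − £2748.6 = −£508.3.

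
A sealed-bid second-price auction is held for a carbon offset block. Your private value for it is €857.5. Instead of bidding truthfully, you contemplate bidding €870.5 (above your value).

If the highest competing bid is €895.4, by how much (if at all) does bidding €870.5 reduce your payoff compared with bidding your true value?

€0

Bidding your value €857.5: you lose (since €857.5 < €895.4). Payoff €0.
Bidding €870.5: you lose. Payoff €0.
Difference = €0 − €0 = €0; both bids lead to the same outcome because the competing bid is above both your value and your alternative bid.
Because the price is fixed by the runner-up's bid, deviating from your value can only change a good outcome into a bad one — never the reverse.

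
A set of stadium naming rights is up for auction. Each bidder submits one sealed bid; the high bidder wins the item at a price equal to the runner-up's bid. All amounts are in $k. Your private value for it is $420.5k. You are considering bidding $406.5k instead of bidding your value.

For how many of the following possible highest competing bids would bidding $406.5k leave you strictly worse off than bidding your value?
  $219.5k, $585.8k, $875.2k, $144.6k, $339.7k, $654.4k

0

The deviation hurts exactly when the highest competing bid lies strictly between $406.5k and $420.5k — underbidding then forfeits a profitable win.
$219.5k: below both → same outcome either way.
$585.8k: above both → same outcome either way.
$875.2k: above both → same outcome either way.
$144.6k: below both → same outcome either way.
$339.7k: below both → same outcome either way.
$654.4k: above both → same outcome either way.
Count: 0.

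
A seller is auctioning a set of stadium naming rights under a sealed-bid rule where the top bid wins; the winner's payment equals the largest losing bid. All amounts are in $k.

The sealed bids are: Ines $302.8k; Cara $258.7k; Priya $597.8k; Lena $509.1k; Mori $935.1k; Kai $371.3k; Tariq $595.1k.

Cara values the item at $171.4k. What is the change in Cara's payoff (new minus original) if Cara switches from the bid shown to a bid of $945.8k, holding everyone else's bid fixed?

−$763.7k

The highest bid among the other bidders is $935.1k; Cara's bid doesn't change that.
Original bid $258.7k: Cara is not highest (top rival bid is $935.1k); payoff $0k.
Alternative bid $945.8k: Cara is highest, pays the top rival bid $935.1k; payoff $171.4k − $935.1k = −$763.7k.
Change in payoff = −$763.7k − ($0k) = −$763.7k.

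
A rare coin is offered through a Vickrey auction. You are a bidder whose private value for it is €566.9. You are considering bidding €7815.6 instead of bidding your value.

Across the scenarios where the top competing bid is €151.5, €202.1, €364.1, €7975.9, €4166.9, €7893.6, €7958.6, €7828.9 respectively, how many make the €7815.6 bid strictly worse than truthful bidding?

The deviation hurts exactly when the highest competing bid lies strictly between €566.9 and €7815.6 — overbidding then wins at a price above your value.
€151.5: below both → same outcome either way.
€202.1: below both → same outcome either way.
€364.1: below both → same outcome either way.
€7975.9: above both → same outcome either way.
€4166.9: inside the interval → strictly worse (loss €3600).
€7893.6: above both → same outcome either way.
€7958.6: above both → same outcome either way.
€7828.9: above both → same outcome either way.
Count: 1.

1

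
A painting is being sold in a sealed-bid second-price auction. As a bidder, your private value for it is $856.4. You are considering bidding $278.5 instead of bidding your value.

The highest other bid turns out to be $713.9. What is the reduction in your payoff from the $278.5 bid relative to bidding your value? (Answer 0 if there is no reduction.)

$142.5

Bidding your value $856.4: you win (since $856.4 > $713.9) and pay $713.9. Payoff $142.5.
Bidding $278.5: you lose. Payoff $0.
The competing bid $713.9 lies between your shaded bid and your value, so underbidding forfeits an item you could have won at a profitable price.
Loss from deviating = $142.5 − ($0) = $142.5.
Truthful bidding weakly dominates here: raising your bid can only win items priced above your value, and lowering it can only forfeit items priced below.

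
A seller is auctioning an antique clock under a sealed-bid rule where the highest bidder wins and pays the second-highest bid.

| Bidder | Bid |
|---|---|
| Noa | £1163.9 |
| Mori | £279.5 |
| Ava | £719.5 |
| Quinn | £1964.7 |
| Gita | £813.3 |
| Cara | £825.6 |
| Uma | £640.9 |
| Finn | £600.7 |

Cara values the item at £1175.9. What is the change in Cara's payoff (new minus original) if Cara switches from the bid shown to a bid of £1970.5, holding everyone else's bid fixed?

The highest bid among the other bidders is £1964.7; Cara's bid doesn't change that.
Original bid £825.6: Cara is not highest (top rival bid is £1964.7); payoff £0.
Alternative bid £1970.5: Cara is highest, pays the top rival bid £1964.7; payoff £1175.9 − £1964.7 = −£788.8.
Change in payoff = −£788.8 − (£0) = −£788.8.

−£788.8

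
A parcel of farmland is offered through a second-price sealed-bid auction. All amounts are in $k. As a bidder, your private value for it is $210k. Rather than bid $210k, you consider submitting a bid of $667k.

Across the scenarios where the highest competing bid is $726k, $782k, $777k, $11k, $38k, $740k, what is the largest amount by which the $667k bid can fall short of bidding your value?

$0k

$726k: same outcome either way → loss $0k.
$782k: same outcome either way → loss $0k.
$777k: same outcome either way → loss $0k.
$11k: same outcome either way → loss $0k.
$38k: same outcome either way → loss $0k.
$740k: same outcome either way → loss $0k.
Maximum loss: $0k.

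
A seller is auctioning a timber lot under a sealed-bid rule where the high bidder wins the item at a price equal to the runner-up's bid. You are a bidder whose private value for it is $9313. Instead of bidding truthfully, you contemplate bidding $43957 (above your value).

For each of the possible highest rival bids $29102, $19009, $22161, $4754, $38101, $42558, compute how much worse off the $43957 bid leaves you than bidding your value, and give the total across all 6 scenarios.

$104366

The deviation costs you only when the competing bid falls strictly between $9313 and $43957; elsewhere both bids give the same outcome.
$29102: truthful payoff $0, deviation payoff −$19789 → loss $19789.
$19009: truthful payoff $0, deviation payoff −$9696 → loss $9696.
$22161: truthful payoff $0, deviation payoff −$12848 → loss $12848.
$4754: outcomes coincide → loss $0.
$38101: truthful payoff $0, deviation payoff −$28788 → loss $28788.
$42558: truthful payoff $0, deviation payoff −$33245 → loss $33245.
Total loss = $19789 + $9696 + $12848 + $28788 + $33245 = $104366.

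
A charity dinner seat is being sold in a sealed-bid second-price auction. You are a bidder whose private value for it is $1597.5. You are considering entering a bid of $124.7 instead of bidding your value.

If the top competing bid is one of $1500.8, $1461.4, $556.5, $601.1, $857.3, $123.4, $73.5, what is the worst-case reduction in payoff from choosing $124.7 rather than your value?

$1041

$1500.8: truthful gives $96.7, deviation gives $0 → loss $96.7.
$1461.4: truthful gives $136.1, deviation gives $0 → loss $136.1.
$556.5: truthful gives $1041, deviation gives $0 → loss $1041.
$601.1: truthful gives $996.4, deviation gives $0 → loss $996.4.
$857.3: truthful gives $740.2, deviation gives $0 → loss $740.2.
$123.4: same outcome either way → loss $0.
$73.5: same outcome either way → loss $0.
Maximum loss: $1041.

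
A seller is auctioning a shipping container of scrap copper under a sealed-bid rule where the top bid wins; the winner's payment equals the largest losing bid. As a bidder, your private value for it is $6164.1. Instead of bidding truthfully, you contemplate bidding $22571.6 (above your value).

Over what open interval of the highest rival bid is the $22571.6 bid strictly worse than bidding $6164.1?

($6164.1, $22571.6)

If the competing bid is below $6164.1, both bids win at the same price — no difference.
If it is above $22571.6, both bids lose — no difference.
If it lies strictly between $6164.1 and $22571.6, bidding your value loses (payoff 0) while bidding $22571.6 wins at a price above your value (payoff negative).
So the deviation strictly hurts on the open interval ($6164.1, $22571.6).
In a second-price auction your bid sets only whether you win, not what you pay, so bidding your true value is weakly dominant.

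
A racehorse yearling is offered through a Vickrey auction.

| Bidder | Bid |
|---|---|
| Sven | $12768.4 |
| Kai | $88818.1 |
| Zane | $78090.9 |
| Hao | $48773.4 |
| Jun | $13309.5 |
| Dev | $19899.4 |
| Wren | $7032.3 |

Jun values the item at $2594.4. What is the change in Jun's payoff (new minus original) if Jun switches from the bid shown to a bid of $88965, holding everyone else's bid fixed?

The highest bid among the other bidders is $88818.1; Jun's bid doesn't change that.
Original bid $13309.5: Jun is not highest (top rival bid is $88818.1); payoff $0.
Alternative bid $88965: Jun is highest, pays the top rival bid $88818.1; payoff $2594.4 − $88818.1 = −$86223.7.
Change in payoff = −$86223.7 − ($0) = −$86223.7.

−$86223.7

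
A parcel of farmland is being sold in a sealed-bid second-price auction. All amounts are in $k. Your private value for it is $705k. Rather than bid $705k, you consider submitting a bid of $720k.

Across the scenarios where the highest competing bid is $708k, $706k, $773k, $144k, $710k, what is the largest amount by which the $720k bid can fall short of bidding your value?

$708k: truthful gives $0k, deviation gives −$3k → loss $3k.
$706k: truthful gives $0k, deviation gives −$1k → loss $1k.
$773k: same outcome either way → loss $0k.
$144k: same outcome either way → loss $0k.
$710k: truthful gives $0k, deviation gives −$5k → loss $5k.
Maximum loss: $5k.

$5k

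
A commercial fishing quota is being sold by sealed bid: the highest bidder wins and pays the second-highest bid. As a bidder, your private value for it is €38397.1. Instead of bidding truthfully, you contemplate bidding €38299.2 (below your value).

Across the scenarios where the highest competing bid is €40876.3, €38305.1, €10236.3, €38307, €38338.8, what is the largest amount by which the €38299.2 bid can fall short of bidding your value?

€92

€40876.3: same outcome either way → loss €0.
€38305.1: truthful gives €92, deviation gives €0 → loss €92.
€10236.3: same outcome either way → loss €0.
€38307: truthful gives €90.1, deviation gives €0 → loss €90.1.
€38338.8: truthful gives €58.3, deviation gives €0 → loss €58.3.
Maximum loss: €92.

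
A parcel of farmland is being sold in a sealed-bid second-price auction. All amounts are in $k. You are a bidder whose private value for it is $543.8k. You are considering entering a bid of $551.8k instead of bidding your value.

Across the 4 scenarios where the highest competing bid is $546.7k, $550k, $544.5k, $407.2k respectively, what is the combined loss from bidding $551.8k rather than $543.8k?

The deviation costs you only when the competing bid falls strictly between $543.8k and $551.8k; elsewhere both bids give the same outcome.
$546.7k: truthful payoff $0k, deviation payoff −$2.9k → loss $2.9k.
$550k: truthful payoff $0k, deviation payoff −$6.2k → loss $6.2k.
$544.5k: truthful payoff $0k, deviation payoff −$0.7k → loss $0.7k.
$407.2k: outcomes coincide → loss $0k.
Total loss = $2.9k + $6.2k + $0.7k = $9.8k.

$9.8k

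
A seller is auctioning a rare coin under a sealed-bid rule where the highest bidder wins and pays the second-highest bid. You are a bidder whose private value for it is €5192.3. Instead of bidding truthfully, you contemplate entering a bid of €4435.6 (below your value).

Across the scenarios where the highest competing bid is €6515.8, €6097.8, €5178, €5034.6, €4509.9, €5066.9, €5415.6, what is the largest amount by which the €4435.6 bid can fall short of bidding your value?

€6515.8: same outcome either way → loss €0.
€6097.8: same outcome either way → loss €0.
€5178: truthful gives €14.3, deviation gives €0 → loss €14.3.
€5034.6: truthful gives €157.7, deviation gives €0 → loss €157.7.
€4509.9: truthful gives €682.4, deviation gives €0 → loss €682.4.
€5066.9: truthful gives €125.4, deviation gives €0 → loss €125.4.
€5415.6: same outcome either way → loss €0.
Maximum loss: €682.4.

€682.4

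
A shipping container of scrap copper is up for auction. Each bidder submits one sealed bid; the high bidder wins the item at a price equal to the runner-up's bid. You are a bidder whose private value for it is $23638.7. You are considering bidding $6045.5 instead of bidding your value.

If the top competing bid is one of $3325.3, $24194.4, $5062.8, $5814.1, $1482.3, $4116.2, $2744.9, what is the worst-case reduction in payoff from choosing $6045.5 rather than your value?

$0

$3325.3: same outcome either way → loss $0.
$24194.4: same outcome either way → loss $0.
$5062.8: same outcome either way → loss $0.
$5814.1: same outcome either way → loss $0.
$1482.3: same outcome either way → loss $0.
$4116.2: same outcome either way → loss $0.
$2744.9: same outcome either way → loss $0.
Maximum loss: $0.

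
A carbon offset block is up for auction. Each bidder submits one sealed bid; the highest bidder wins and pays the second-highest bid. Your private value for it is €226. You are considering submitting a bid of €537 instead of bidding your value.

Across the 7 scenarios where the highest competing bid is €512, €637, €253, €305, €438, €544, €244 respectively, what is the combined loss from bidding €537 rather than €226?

The deviation costs you only when the competing bid falls strictly between €226 and €537; elsewhere both bids give the same outcome.
€512: truthful payoff €0, deviation payoff −€286 → loss €286.
€637: outcomes coincide → loss €0.
€253: truthful payoff €0, deviation payoff −€27 → loss €27.
€305: truthful payoff €0, deviation payoff −€79 → loss €79.
€438: truthful payoff €0, deviation payoff −€212 → loss €212.
€544: outcomes coincide → loss €0.
€244: truthful payoff €0, deviation payoff −€18 → loss €18.
Total loss = €286 + €27 + €79 + €212 + €18 = €622.
In a second-price auction your bid sets only whether you win, not what you pay, so bidding your true value is weakly dominant.

€622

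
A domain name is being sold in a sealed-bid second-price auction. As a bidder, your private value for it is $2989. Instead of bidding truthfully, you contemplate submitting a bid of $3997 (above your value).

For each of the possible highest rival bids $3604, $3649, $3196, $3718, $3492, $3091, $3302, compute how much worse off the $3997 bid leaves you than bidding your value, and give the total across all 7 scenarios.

The deviation costs you only when the competing bid falls strictly between $2989 and $3997; elsewhere both bids give the same outcome.
$3604: truthful payoff $0, deviation payoff −$615 → loss $615.
$3649: truthful payoff $0, deviation payoff −$660 → loss $660.
$3196: truthful payoff $0, deviation payoff −$207 → loss $207.
$3718: truthful payoff $0, deviation payoff −$729 → loss $729.
$3492: truthful payoff $0, deviation payoff −$503 → loss $503.
$3091: truthful payoff $0, deviation payoff −$102 → loss $102.
$3302: truthful payoff $0, deviation payoff −$313 → loss $313.
Total loss = $615 + $660 + $207 + $729 + $503 + $102 + $313 = $3129.

$3129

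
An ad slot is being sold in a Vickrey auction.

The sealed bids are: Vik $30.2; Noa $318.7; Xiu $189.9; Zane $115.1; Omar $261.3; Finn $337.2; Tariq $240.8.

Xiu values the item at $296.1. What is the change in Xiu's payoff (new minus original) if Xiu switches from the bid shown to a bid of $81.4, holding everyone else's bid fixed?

$0

The highest bid among the other bidders is $337.2; Xiu's bid doesn't change that.
Original bid $189.9: Xiu is not highest (top rival bid is $337.2); payoff $0.
Alternative bid $81.4: Xiu is not highest (top rival bid is $337.2); payoff $0.
Change in payoff = $0 − ($0) = $0.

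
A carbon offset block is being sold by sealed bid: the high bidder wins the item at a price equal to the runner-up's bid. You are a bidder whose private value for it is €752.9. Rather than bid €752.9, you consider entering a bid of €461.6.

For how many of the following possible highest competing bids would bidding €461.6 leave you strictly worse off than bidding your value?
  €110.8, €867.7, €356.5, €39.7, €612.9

The deviation hurts exactly when the highest competing bid lies strictly between €461.6 and €752.9 — underbidding then forfeits a profitable win.
€110.8: below both → same outcome either way.
€867.7: above both → same outcome either way.
€356.5: below both → same outcome either way.
€39.7: below both → same outcome either way.
€612.9: inside the interval → strictly worse (loss €140).
Count: 1.

1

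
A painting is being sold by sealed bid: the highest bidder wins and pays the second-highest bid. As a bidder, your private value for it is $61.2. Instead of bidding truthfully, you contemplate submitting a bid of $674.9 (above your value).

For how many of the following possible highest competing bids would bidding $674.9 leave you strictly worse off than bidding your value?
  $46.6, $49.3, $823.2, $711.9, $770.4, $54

0

The deviation hurts exactly when the highest competing bid lies strictly between $61.2 and $674.9 — overbidding then wins at a price above your value.
$46.6: below both → same outcome either way.
$49.3: below both → same outcome either way.
$823.2: above both → same outcome either way.
$711.9: above both → same outcome either way.
$770.4: above both → same outcome either way.
$54: below both → same outcome either way.
Count: 0.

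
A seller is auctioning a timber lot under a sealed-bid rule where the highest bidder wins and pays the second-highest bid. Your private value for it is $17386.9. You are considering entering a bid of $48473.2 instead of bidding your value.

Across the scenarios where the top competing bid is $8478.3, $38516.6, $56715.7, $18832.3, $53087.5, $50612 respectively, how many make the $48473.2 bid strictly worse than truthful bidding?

2

The deviation hurts exactly when the highest competing bid lies strictly between $17386.9 and $48473.2 — overbidding then wins at a price above your value.
$8478.3: below both → same outcome either way.
$38516.6: inside the interval → strictly worse (loss $21129.7).
$56715.7: above both → same outcome either way.
$18832.3: inside the interval → strictly worse (loss $1445.4).
$53087.5: above both → same outcome either way.
$50612: above both → same outcome either way.
Count: 2.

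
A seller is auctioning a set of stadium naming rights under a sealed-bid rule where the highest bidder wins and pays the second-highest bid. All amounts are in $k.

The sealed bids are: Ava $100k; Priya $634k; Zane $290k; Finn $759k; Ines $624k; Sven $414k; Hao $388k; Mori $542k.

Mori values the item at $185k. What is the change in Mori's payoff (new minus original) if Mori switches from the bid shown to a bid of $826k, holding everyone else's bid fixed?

The highest bid among the other bidders is $759k; Mori's bid doesn't change that.
Original bid $542k: Mori is not highest (top rival bid is $759k); payoff $0k.
Alternative bid $826k: Mori is highest, pays the top rival bid $759k; payoff $185k − $759k = −$574k.
Change in payoff = −$574k − ($0k) = −$574k.

−$574k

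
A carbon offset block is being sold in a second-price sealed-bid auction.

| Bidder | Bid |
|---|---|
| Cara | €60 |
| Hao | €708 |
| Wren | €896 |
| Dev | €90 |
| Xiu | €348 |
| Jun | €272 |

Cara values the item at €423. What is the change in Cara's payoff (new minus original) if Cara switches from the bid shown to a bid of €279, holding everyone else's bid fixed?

The highest bid among the other bidders is €896; Cara's bid doesn't change that.
Original bid €60: Cara is not highest (top rival bid is €896); payoff €0.
Alternative bid €279: Cara is not highest (top rival bid is €896); payoff €0.
Change in payoff = €0 − (€0) = €0.

€0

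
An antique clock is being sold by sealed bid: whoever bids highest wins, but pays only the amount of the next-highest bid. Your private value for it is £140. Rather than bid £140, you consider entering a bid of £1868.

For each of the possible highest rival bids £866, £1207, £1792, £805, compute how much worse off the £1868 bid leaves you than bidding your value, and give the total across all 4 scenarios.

£4110

The deviation costs you only when the competing bid falls strictly between £140 and £1868; elsewhere both bids give the same outcome.
£866: truthful payoff £0, deviation payoff −£726 → loss £726.
£1207: truthful payoff £0, deviation payoff −£1067 → loss £1067.
£1792: truthful payoff £0, deviation payoff −£1652 → loss £1652.
£805: truthful payoff £0, deviation payoff −£665 → loss £665.
Total loss = £726 + £1067 + £1652 + £665 = £4110.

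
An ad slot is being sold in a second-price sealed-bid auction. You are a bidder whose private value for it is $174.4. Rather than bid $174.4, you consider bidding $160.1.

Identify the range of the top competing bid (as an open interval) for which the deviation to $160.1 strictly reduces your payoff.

($160.1, $174.4)

If the competing bid is below $160.1, both bids win at the same price — no difference.
If it is above $174.4, both bids lose — no difference.
If it lies strictly between $160.1 and $174.4, bidding your value wins at a price below your value (positive payoff) while bidding $160.1 loses (payoff 0).
So the deviation strictly hurts on the open interval ($160.1, $174.4).
In a second-price auction your bid sets only whether you win, not what you pay, so bidding your true value is weakly dominant.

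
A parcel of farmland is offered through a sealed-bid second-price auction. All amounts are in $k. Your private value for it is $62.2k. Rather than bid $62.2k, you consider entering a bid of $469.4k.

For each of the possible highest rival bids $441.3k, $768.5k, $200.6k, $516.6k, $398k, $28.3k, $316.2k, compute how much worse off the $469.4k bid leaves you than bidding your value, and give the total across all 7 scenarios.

$1107.3k

The deviation costs you only when the competing bid falls strictly between $62.2k and $469.4k; elsewhere both bids give the same outcome.
$441.3k: truthful payoff $0k, deviation payoff −$379.1k → loss $379.1k.
$768.5k: outcomes coincide → loss $0k.
$200.6k: truthful payoff $0k, deviation payoff −$138.4k → loss $138.4k.
$516.6k: outcomes coincide → loss $0k.
$398k: truthful payoff $0k, deviation payoff −$335.8k → loss $335.8k.
$28.3k: outcomes coincide → loss $0k.
$316.2k: truthful payoff $0k, deviation payoff −$254k → loss $254k.
Total loss = $379.1k + $138.4k + $335.8k + $254k = $1107.3k.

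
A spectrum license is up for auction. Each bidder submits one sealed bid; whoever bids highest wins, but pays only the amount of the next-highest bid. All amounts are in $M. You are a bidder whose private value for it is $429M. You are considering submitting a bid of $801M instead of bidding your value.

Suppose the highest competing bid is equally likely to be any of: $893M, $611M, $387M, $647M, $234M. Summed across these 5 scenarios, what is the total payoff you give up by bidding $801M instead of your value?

The deviation costs you only when the competing bid falls strictly between $429M and $801M; elsewhere both bids give the same outcome.
$893M: outcomes coincide → loss $0M.
$611M: truthful payoff $0M, deviation payoff −$182M → loss $182M.
$387M: outcomes coincide → loss $0M.
$647M: truthful payoff $0M, deviation payoff −$218M → loss $218M.
$234M: outcomes coincide → loss $0M.
Total loss = $182M + $218M = $400M.

$400M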